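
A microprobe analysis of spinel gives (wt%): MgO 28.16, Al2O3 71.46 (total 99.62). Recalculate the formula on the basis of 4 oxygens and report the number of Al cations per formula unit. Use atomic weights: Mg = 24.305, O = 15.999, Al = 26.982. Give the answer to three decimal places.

2.002 Al apfu

28.16 wt% MgO ÷ 40.304 g/mol = 0.69869 mol, giving 0.69869 Mg and 0.69869 O.
71.46 wt% Al2O3 ÷ 101.961 g/mol = 0.70086 mol, giving 1.40172 Al and 2.10258 O.
Oxygen sums to 2.80127; scaling by 4/2.80127 = 1.42792 puts the formula on 4 O.
Al: 1.40172 × 1.42792 = 2.002 atoms per formula unit.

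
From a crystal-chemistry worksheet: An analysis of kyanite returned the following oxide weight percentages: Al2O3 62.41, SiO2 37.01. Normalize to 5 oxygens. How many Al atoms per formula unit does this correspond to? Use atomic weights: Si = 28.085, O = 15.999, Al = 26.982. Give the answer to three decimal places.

1.995 Al apfu

62.41 wt% Al2O3 ÷ 101.961 g/mol = 0.61210 mol, giving 1.22420 Al and 1.83630 O.
37.01 wt% SiO2 ÷ 60.083 g/mol = 0.61598 mol, giving 0.61598 Si and 1.23196 O.
Oxygen sums to 3.06826; scaling by 5/3.06826 = 1.62959 puts the formula on 5 O.
Al: 1.22420 × 1.62959 = 1.995 atoms per formula unit.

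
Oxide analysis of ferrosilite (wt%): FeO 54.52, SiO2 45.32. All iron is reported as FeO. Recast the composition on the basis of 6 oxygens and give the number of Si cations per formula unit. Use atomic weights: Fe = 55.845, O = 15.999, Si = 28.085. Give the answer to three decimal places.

1.996 Si apfu

FeO (M=71.844): mol = 0.75887; Fe = 0.75887, O = 0.75887.
SiO2 (M=60.083): mol = 0.75429; Si = 0.75429, O = 1.50858.
ΣO = 2.26745; factor = 6/ΣO = 2.64614.
Si apfu = 0.75429 × 2.64614 = 1.996.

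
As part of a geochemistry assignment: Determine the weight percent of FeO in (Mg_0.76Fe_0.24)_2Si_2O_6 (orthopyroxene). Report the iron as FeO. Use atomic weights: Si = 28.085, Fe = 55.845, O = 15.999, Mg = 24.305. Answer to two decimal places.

15.97 wt%

M((Mg_0.76Fe_0.24)_2Si_2O_6) = 215.913 g/mol; M(FeO) = 71.844 g/mol.
Moles FeO per formula unit = 0.48 Fe ÷ 1 = 0.4800.
FeO fraction = (0.4800 × 71.844) / 215.913 = 34.485/215.913 = 0.1597.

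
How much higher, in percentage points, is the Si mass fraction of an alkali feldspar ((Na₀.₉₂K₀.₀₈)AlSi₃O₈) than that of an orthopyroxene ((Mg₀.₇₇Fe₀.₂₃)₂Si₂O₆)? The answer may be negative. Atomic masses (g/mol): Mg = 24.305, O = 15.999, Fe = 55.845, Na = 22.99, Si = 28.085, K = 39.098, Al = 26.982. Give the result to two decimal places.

First mineral: 84.255 g Si in 263.508 g formula = 31.97 wt% Si.
Second mineral: 56.170 g Si in 215.282 g formula = 26.09 wt% Si.
31.97% − 26.09% gives a difference of 5.88 percentage points.

5.88 percentage points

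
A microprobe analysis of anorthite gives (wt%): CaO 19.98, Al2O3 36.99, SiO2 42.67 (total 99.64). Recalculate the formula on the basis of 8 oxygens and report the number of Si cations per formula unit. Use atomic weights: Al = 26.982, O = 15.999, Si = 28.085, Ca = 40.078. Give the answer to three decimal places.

CaO: 19.98/56.077 = 0.35630 mol → 0.35630 mol Ca, 0.35630 mol O.
Al2O3: 36.99/101.961 = 0.36279 mol → 0.72558 mol Al, 1.08837 mol O.
SiO2: 42.67/60.083 = 0.71018 mol → 0.71018 mol Si, 1.42036 mol O.
Total oxygen = 2.86503 mol. Normalization factor = 8/2.86503 = 2.79229.
Si per 8 O = 0.71018 × 2.79229 = 1.983.

1.983 Si apfu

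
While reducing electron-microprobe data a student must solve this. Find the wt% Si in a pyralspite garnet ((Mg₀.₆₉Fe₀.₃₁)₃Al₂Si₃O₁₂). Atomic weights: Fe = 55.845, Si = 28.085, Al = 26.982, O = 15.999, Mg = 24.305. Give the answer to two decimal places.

19.48 weight percent

M((Mg₀.₆₉Fe₀.₃₁)₃Al₂Si₃O₁₂) = 432.454 g/mol.
Si contributes 3 × 28.085 = 84.255 g per mole.
84.255/432.454 = 0.1948 → 19.48%.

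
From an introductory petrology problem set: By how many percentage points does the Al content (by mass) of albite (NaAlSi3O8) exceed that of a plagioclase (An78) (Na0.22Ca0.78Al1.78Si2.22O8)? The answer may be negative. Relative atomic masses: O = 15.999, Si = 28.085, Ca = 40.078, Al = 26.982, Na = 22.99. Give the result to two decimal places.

-7.19 percentage points

M(NaAlSi3O8) = 262.219 g/mol, so wt% Al = 26.982/262.219 × 100 = 10.29%.
M(Na0.22Ca0.78Al1.78Si2.22O8) = 274.687 g/mol, so wt% Al = 48.028/274.687 × 100 = 17.48%.
10.29 − 17.48 = -7.19 pp.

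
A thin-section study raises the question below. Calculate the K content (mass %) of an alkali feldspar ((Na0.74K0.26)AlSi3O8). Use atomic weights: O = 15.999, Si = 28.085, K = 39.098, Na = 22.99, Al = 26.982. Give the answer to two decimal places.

3.82 mass %

M((Na0.74K0.26)AlSi3O8) = 266.407 g/mol.
K contributes 0.26 × 39.098 = 10.165 g per mole.
10.165/266.407 = 0.0382 → 3.82%.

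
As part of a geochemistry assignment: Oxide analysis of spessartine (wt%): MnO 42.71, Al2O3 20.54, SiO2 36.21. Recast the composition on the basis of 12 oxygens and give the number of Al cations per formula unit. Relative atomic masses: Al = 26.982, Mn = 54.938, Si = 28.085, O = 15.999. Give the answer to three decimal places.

42.71 wt% MnO ÷ 70.937 g/mol = 0.60208 mol, giving 0.60208 Mn and 0.60208 O.
20.54 wt% Al2O3 ÷ 101.961 g/mol = 0.20145 mol, giving 0.40290 Al and 0.60435 O.
36.21 wt% SiO2 ÷ 60.083 g/mol = 0.60267 mol, giving 0.60267 Si and 1.20534 O.
Oxygen sums to 2.41177; scaling by 12/2.41177 = 4.97560 puts the formula on 12 O.
Al: 0.40290 × 4.97560 = 2.005 atoms per formula unit.

2.005 Al apfu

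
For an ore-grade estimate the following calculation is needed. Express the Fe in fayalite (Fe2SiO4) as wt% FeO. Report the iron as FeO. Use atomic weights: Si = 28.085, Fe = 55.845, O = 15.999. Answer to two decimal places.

Formula mass = 203.771 g/mol.
2 Fe → 2.0000 mol FeO per formula unit; M(FeO) = 71.844, so FeO mass = 143.688 g.
143.688/203.771 × 100 = 70.51 wt%.

70.51 wt%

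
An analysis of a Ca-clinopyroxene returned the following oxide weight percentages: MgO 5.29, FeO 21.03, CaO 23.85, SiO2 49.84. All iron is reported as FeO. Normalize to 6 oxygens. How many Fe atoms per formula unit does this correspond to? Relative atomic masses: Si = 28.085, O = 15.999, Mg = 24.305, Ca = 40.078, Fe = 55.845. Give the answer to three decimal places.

0.700 Fe apfu

5.29 wt% MgO ÷ 40.304 g/mol = 0.13125 mol, giving 0.13125 Mg and 0.13125 O.
21.03 wt% FeO ÷ 71.844 g/mol = 0.29272 mol, giving 0.29272 Fe and 0.29272 O.
23.85 wt% CaO ÷ 56.077 g/mol = 0.42531 mol, giving 0.42531 Ca and 0.42531 O.
49.84 wt% SiO2 ÷ 60.083 g/mol = 0.82952 mol, giving 0.82952 Si and 1.65904 O.
Oxygen sums to 2.50832; scaling by 6/2.50832 = 2.39204 puts the formula on 6 O.
Fe: 0.29272 × 2.39204 = 0.700 atoms per formula unit.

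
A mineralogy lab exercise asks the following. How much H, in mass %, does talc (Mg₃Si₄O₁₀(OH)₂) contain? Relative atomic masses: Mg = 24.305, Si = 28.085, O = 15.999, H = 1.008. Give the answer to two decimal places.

0.53 mass %

Molar mass of Mg₃Si₄O₁₀(OH)₂: 3·24.305 + 4·28.085 + 12·15.999 + 2·1.008 = 379.259 g/mol.
Mass of H per formula unit: 2 × 1.008 = 2.016 g.
Weight fraction H = 2.016 / 379.259 = 0.0053.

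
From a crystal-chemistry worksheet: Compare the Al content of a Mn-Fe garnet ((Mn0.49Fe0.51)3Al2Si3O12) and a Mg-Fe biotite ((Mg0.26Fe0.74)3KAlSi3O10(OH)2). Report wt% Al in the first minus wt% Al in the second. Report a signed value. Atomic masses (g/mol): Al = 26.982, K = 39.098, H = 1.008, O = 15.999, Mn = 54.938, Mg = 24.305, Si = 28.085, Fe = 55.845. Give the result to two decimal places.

5.33 percentage points

Al in (Mn0.49Fe0.51)3Al2Si3O12: molar mass 496.409 g/mol; 2×26.982 = 53.964 g → 10.87 wt%.
Al in (Mg0.26Fe0.74)3KAlSi3O10(OH)2: molar mass 487.273 g/mol; 1×26.982 = 26.982 g → 5.54 wt%.
Difference = 10.87 − 5.54 = 5.33 percentage points.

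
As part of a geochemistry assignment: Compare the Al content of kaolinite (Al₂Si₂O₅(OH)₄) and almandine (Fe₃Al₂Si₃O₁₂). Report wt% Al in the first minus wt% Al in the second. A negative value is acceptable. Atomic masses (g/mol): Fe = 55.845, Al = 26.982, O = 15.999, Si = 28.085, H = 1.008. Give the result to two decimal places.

First mineral: 53.964 g Al in 258.157 g formula = 20.90 wt% Al.
Second mineral: 53.964 g Al in 497.742 g formula = 10.84 wt% Al.
20.90% − 10.84% gives a difference of 10.06 percentage points.

10.06 percentage points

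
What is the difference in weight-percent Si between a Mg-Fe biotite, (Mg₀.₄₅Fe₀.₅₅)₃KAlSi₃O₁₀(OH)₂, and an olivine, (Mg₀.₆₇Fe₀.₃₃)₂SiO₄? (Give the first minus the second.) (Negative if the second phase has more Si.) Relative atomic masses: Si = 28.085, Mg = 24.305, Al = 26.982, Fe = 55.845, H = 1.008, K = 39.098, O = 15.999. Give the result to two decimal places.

0.56 percentage points

M((Mg₀.₄₅Fe₀.₅₅)₃KAlSi₃O₁₀(OH)₂) = 469.295 g/mol, so wt% Si = 84.255/469.295 × 100 = 17.95%.
M((Mg₀.₆₇Fe₀.₃₃)₂SiO₄) = 161.507 g/mol, so wt% Si = 28.085/161.507 × 100 = 17.39%.
17.95 − 17.39 = 0.56 pp.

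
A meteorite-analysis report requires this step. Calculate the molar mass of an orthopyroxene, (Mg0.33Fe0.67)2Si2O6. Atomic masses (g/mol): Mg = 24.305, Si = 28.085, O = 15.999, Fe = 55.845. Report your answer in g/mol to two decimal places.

243.04 g/mol

The formula mass is the sum 0.66×24.305 + 1.34×55.845 + 2×28.085 + 6×15.999.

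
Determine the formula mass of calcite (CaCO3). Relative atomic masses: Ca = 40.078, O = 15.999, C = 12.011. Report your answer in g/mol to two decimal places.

100.09 g/mol

Ca: 1 × 40.078 = 40.0780
C: 1 × 12.011 = 12.0110
O: 3 × 15.999 = 47.9970
Summing the contributions gives the formula mass.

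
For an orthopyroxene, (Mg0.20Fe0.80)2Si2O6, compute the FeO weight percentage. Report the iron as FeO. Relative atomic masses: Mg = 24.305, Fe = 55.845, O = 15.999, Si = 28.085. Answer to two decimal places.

M((Mg0.20Fe0.80)2Si2O6) = 251.238 g/mol; M(FeO) = 71.844 g/mol.
Moles FeO per formula unit = 1.60 Fe ÷ 1 = 1.6000.
FeO fraction = (1.6000 × 71.844) / 251.238 = 114.950/251.238 = 0.4575.

45.75 wt%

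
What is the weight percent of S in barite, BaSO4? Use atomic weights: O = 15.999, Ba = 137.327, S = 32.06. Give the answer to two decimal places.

13.74 mass %

Molar mass of BaSO4: 1·137.327 + 1·32.06 + 4·15.999 = 233.383 g/mol.
Mass of S per formula unit: 1 × 32.06 = 32.060 g.
Weight fraction S = 32.060 / 233.383 = 0.1374.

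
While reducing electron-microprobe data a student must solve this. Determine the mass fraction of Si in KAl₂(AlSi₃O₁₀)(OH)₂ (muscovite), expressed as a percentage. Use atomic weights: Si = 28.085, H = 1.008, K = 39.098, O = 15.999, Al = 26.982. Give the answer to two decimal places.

M(KAl₂(AlSi₃O₁₀)(OH)₂) = 398.303 g/mol.
Si contributes 3 × 28.085 = 84.255 g per mole.
84.255/398.303 = 0.2115 → 21.15%.

21.15 wt%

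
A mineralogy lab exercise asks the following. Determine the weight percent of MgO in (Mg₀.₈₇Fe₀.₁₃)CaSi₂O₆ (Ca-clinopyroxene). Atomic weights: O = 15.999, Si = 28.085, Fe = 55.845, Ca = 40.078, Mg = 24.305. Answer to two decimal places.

Formula mass = 220.647 g/mol.
0.87 Mg → 0.8700 mol MgO per formula unit; M(MgO) = 40.304, so MgO mass = 35.064 g.
35.064/220.647 × 100 = 15.89 wt%.

15.89 wt%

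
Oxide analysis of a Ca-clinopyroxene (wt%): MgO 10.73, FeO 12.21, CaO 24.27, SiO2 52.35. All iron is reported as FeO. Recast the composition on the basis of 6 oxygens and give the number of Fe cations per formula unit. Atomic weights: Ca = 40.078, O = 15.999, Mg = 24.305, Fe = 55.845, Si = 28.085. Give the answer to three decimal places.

0.390 Fe apfu

MgO (M=40.304): mol = 0.26623; Mg = 0.26623, O = 0.26623.
FeO (M=71.844): mol = 0.16995; Fe = 0.16995, O = 0.16995.
CaO (M=56.077): mol = 0.43280; Ca = 0.43280, O = 0.43280.
SiO2 (M=60.083): mol = 0.87129; Si = 0.87129, O = 1.74258.
ΣO = 2.61156; factor = 6/ΣO = 2.29748.
Fe apfu = 0.16995 × 2.29748 = 0.390.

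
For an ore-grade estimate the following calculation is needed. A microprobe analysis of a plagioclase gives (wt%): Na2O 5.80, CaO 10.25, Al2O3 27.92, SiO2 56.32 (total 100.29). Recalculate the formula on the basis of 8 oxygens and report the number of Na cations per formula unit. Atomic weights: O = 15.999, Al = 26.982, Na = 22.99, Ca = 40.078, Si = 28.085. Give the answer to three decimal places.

Na2O (M=61.979): mol = 0.09358; Na = 0.18716, O = 0.09358.
CaO (M=56.077): mol = 0.18278; Ca = 0.18278, O = 0.18278.
Al2O3 (M=101.961): mol = 0.27383; Al = 0.54766, O = 0.82149.
SiO2 (M=60.083): mol = 0.93737; Si = 0.93737, O = 1.87474.
ΣO = 2.97259; factor = 8/ΣO = 2.69126.
Na apfu = 0.18716 × 2.69126 = 0.504.

0.504 Na apfu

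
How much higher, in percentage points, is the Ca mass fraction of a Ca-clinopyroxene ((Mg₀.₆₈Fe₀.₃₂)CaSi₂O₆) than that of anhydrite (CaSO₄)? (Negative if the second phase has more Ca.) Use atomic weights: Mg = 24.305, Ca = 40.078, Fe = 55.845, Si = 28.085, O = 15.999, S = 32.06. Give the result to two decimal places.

-11.76 percentage points

Ca in (Mg₀.₆₈Fe₀.₃₂)CaSi₂O₆: molar mass 226.640 g/mol; 1×40.078 = 40.078 g → 17.68 wt%.
Ca in CaSO₄: molar mass 136.134 g/mol; 1×40.078 = 40.078 g → 29.44 wt%.
Difference = 17.68 − 29.44 = -11.76 percentage points.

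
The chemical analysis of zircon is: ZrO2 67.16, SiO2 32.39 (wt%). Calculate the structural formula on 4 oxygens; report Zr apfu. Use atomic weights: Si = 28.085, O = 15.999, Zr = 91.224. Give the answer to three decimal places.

1.005 Zr apfu

67.16 wt% ZrO2 ÷ 123.222 g/mol = 0.54503 mol, giving 0.54503 Zr and 1.09006 O.
32.39 wt% SiO2 ÷ 60.083 g/mol = 0.53909 mol, giving 0.53909 Si and 1.07818 O.
Oxygen sums to 2.16824; scaling by 4/2.16824 = 1.84481 puts the formula on 4 O.
Zr: 0.54503 × 1.84481 = 1.005 atoms per formula unit.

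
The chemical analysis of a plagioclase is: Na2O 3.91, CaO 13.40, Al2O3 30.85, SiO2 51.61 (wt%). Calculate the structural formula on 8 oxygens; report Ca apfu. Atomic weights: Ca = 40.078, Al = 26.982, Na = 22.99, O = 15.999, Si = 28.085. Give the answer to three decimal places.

Na2O: 3.91/61.979 = 0.06309 mol → 0.12618 mol Na, 0.06309 mol O.
CaO: 13.40/56.077 = 0.23896 mol → 0.23896 mol Ca, 0.23896 mol O.
Al2O3: 30.85/101.961 = 0.30257 mol → 0.60514 mol Al, 0.90771 mol O.
SiO2: 51.61/60.083 = 0.85898 mol → 0.85898 mol Si, 1.71796 mol O.
Total oxygen = 2.92772 mol. Normalization factor = 8/2.92772 = 2.73250.
Ca per 8 O = 0.23896 × 2.73250 = 0.653.

0.653 Ca apfu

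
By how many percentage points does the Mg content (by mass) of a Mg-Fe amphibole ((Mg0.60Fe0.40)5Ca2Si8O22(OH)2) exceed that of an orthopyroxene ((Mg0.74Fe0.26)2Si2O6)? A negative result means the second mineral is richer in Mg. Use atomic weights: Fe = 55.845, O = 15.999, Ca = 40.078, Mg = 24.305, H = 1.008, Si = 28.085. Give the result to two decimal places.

M((Mg0.60Fe0.40)5Ca2Si8O22(OH)2) = 875.433 g/mol, so wt% Mg = 72.915/875.433 × 100 = 8.33%.
M((Mg0.74Fe0.26)2Si2O6) = 217.175 g/mol, so wt% Mg = 35.971/217.175 × 100 = 16.56%.
8.33 − 16.56 = -8.23 pp.

-8.23 percentage points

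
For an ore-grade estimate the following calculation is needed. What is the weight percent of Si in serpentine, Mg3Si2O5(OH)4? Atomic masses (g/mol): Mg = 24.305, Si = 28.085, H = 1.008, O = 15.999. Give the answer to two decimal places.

Molar mass of Mg3Si2O5(OH)4: 3*24.305 + 2*28.085 + 9*15.999 + 4*1.008 = 277.108 g/mol.
Mass of Si per formula unit: 2 × 28.085 = 56.170 g.
Weight fraction Si = 56.170 / 277.108 = 0.2027.

20.27 mass %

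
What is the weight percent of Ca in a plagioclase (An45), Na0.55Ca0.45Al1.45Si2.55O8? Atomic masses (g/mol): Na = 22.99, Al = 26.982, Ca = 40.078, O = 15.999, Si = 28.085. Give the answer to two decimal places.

6.69 weight percent

Formula mass = 0.55*22.99 + 0.45*40.078 + 1.45*26.982 + 2.55*28.085 + 8*15.999 = 269.412 g/mol, of which 18.035 g is Ca.
So Ca makes up 18.035/269.412 = 0.0669 of the mass, i.e. 6.69%.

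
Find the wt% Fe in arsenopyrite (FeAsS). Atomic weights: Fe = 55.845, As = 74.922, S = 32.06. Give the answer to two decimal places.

Formula mass = 1·55.845 + 1·74.922 + 1·32.06 = 162.827 g/mol, of which 55.845 g is Fe.
So Fe makes up 55.845/162.827 = 0.3430 of the mass, i.e. 34.30%.

34.30 weight percent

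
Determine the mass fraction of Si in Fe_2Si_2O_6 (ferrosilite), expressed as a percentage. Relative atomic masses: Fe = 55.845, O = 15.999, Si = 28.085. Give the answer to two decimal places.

21.29 wt%

Molar mass of Fe_2Si_2O_6: 2*55.845 + 2*28.085 + 6*15.999 = 263.854 g/mol.
Mass of Si per formula unit: 2 × 28.085 = 56.170 g.
Weight fraction Si = 56.170 / 263.854 = 0.2129.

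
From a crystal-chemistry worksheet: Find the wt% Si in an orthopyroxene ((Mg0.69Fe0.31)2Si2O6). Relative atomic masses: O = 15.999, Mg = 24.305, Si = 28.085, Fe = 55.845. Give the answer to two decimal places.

M((Mg0.69Fe0.31)2Si2O6) = 220.329 g/mol.
Si contributes 2 × 28.085 = 56.170 g per mole.
56.170/220.329 = 0.2549 → 25.49%.

25.49 mass %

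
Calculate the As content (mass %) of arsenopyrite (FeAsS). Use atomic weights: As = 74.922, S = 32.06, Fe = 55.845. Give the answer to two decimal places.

46.01 mass %

Formula mass = 1·55.845 + 1·74.922 + 1·32.06 = 162.827 g/mol, of which 74.922 g is As.
So As makes up 74.922/162.827 = 0.4601 of the mass, i.e. 46.01%.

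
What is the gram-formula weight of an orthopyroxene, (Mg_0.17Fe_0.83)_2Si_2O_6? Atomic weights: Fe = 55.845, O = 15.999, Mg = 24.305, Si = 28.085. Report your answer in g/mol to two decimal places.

253.13 g/mol

M = 0.34*24.305 + 1.66*55.845 + 2*28.085 + 6*15.999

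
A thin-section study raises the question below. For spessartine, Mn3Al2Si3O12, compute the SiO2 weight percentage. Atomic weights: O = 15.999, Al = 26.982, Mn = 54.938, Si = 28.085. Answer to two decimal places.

Formula mass = 495.021 g/mol.
3 Si → 3.0000 mol SiO2 per formula unit; M(SiO2) = 60.083, so SiO2 mass = 180.249 g.
180.249/495.021 × 100 = 36.41 wt%.

36.41 wt%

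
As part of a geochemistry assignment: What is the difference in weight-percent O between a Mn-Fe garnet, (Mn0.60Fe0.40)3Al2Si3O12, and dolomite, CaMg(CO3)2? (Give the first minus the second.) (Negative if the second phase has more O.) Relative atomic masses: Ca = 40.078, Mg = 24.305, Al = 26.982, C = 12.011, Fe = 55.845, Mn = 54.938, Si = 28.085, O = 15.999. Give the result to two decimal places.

First mineral: 191.988 g O in 496.109 g formula = 38.70 wt% O.
Second mineral: 95.994 g O in 184.399 g formula = 52.06 wt% O.
38.70% − 52.06% gives a difference of -13.36 percentage points.

-13.36 percentage points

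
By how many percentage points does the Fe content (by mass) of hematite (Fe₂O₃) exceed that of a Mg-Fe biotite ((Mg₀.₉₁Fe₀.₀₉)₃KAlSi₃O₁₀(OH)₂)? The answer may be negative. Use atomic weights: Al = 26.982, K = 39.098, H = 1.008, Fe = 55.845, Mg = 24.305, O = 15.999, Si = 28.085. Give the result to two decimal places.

Fe in Fe₂O₃: molar mass 159.687 g/mol; 2×55.845 = 111.690 g → 69.94 wt%.
Fe in (Mg₀.₉₁Fe₀.₀₉)₃KAlSi₃O₁₀(OH)₂: molar mass 425.770 g/mol; 0.27×55.845 = 15.078 g → 3.54 wt%.
Difference = 69.94 − 3.54 = 66.40 percentage points.

66.40 percentage points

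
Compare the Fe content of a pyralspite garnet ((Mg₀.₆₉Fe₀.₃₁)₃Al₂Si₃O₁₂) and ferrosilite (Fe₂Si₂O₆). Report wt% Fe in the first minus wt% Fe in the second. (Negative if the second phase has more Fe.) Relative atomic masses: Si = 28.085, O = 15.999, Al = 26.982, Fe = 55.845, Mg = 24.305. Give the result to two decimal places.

Fe in (Mg₀.₆₉Fe₀.₃₁)₃Al₂Si₃O₁₂: molar mass 432.454 g/mol; 0.93×55.845 = 51.936 g → 12.01 wt%.
Fe in Fe₂Si₂O₆: molar mass 263.854 g/mol; 2×55.845 = 111.690 g → 42.33 wt%.
Difference = 12.01 − 42.33 = -30.32 percentage points.

-30.32 percentage points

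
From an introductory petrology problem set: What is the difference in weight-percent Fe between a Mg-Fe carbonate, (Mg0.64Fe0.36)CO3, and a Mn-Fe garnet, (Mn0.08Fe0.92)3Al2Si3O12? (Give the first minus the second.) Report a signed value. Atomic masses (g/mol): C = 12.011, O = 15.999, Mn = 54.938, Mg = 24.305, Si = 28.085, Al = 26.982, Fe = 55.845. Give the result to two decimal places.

-9.97 percentage points

Fe in (Mg0.64Fe0.36)CO3: molar mass 95.667 g/mol; 0.36×55.845 = 20.104 g → 21.01 wt%.
Fe in (Mn0.08Fe0.92)3Al2Si3O12: molar mass 497.524 g/mol; 2.76×55.845 = 154.132 g → 30.98 wt%.
Difference = 21.01 − 30.98 = -9.97 percentage points.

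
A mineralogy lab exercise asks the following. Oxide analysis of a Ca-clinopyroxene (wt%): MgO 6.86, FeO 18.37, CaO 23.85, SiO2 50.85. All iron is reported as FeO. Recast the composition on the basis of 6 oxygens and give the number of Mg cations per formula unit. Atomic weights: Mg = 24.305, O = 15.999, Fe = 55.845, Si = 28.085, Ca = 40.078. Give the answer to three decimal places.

MgO (M=40.304): mol = 0.17021; Mg = 0.17021, O = 0.17021.
FeO (M=71.844): mol = 0.25569; Fe = 0.25569, O = 0.25569.
CaO (M=56.077): mol = 0.42531; Ca = 0.42531, O = 0.42531.
SiO2 (M=60.083): mol = 0.84633; Si = 0.84633, O = 1.69266.
ΣO = 2.54387; factor = 6/ΣO = 2.35861.
Mg apfu = 0.17021 × 2.35861 = 0.401.

0.401 Mg apfu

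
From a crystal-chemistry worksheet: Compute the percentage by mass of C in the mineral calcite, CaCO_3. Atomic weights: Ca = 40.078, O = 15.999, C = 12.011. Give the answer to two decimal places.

M(CaCO_3) = 100.086 g/mol.
C contributes 1 × 12.011 = 12.011 g per mole.
12.011/100.086 = 0.1200 → 12.00%.

12.00 wt%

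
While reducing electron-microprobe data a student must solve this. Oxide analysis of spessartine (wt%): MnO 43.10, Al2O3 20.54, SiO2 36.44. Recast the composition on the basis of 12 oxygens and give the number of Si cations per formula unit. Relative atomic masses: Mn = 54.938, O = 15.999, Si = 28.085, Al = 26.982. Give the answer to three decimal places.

3.001 Si apfu

MnO (M=70.937): mol = 0.60758; Mn = 0.60758, O = 0.60758.
Al2O3 (M=101.961): mol = 0.20145; Al = 0.40290, O = 0.60435.
SiO2 (M=60.083): mol = 0.60649; Si = 0.60649, O = 1.21298.
ΣO = 2.42491; factor = 12/ΣO = 4.94864.
Si apfu = 0.60649 × 4.94864 = 3.001.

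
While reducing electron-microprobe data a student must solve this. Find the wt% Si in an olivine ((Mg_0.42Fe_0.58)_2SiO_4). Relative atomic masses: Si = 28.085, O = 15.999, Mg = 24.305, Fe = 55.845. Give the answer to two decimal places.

M((Mg_0.42Fe_0.58)_2SiO_4) = 177.277 g/mol.
Si contributes 1 × 28.085 = 28.085 g per mole.
28.085/177.277 = 0.1584 → 15.84%.

15.84 wt%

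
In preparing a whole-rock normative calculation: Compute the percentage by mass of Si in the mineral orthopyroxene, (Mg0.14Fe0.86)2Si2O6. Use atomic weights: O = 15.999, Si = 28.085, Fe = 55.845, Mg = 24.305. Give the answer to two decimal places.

22.03 weight percent

M((Mg0.14Fe0.86)2Si2O6) = 255.023 g/mol.
Si contributes 2 × 28.085 = 56.170 g per mole.
56.170/255.023 = 0.2203 → 22.03%.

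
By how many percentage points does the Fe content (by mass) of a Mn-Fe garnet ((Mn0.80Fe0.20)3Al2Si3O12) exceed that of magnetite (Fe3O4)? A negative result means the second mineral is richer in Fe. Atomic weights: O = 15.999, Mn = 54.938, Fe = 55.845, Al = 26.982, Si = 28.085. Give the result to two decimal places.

M((Mn0.80Fe0.20)3Al2Si3O12) = 495.565 g/mol, so wt% Fe = 33.507/495.565 × 100 = 6.76%.
M(Fe3O4) = 231.531 g/mol, so wt% Fe = 167.535/231.531 × 100 = 72.36%.
6.76 − 72.36 = -65.60 pp.

-65.60 percentage points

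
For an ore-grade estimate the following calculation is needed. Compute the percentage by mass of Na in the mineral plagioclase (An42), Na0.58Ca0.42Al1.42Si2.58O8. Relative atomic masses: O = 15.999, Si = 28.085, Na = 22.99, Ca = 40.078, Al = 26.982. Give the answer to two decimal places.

4.96 mass %

M(Na0.58Ca0.42Al1.42Si2.58O8) = 268.933 g/mol.
Na contributes 0.58 × 22.99 = 13.334 g per mole.
13.334/268.933 = 0.0496 → 4.96%.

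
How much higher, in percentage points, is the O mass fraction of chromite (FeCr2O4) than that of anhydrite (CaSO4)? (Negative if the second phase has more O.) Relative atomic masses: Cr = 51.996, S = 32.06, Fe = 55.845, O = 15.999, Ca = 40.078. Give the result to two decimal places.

-18.42 percentage points

M(FeCr2O4) = 223.833 g/mol, so wt% O = 63.996/223.833 × 100 = 28.59%.
M(CaSO4) = 136.134 g/mol, so wt% O = 63.996/136.134 × 100 = 47.01%.
28.59 − 47.01 = -18.42 pp.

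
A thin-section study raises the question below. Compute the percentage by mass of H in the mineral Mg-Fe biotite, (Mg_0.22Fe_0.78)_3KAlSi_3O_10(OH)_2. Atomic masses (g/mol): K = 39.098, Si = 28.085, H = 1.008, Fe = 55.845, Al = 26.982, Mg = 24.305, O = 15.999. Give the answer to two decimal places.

Formula mass = 0.66×24.305 + 2.34×55.845 + 1×39.098 + 1×26.982 + 3×28.085 + 12×15.999 + 2×1.008 = 491.058 g/mol, of which 2.016 g is H.
So H makes up 2.016/491.058 = 0.0041 of the mass, i.e. 0.41%.

0.41 wt%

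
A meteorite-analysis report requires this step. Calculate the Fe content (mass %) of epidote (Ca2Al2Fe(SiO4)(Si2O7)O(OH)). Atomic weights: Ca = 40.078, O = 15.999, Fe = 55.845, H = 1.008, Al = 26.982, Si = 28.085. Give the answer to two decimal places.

11.56 mass %

M(Ca2Al2Fe(SiO4)(Si2O7)O(OH)) = 483.215 g/mol.
Fe contributes 1 × 55.845 = 55.845 g per mole.
55.845/483.215 = 0.1156 → 11.56%.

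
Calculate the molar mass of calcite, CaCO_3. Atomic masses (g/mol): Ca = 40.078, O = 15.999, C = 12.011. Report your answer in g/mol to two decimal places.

The formula mass is the sum 1·40.078 + 1·12.011 + 3·15.999.

100.09 g/mol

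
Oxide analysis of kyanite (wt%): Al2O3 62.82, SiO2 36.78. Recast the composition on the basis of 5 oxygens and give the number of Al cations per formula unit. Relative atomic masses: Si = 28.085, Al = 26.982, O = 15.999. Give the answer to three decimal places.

Al2O3 (M=101.961): mol = 0.61612; Al = 1.23224, O = 1.84836.
SiO2 (M=60.083): mol = 0.61215; Si = 0.61215, O = 1.22430.
ΣO = 3.07266; factor = 5/ΣO = 1.62725.
Al apfu = 1.23224 × 1.62725 = 2.005.

2.005 Al apfu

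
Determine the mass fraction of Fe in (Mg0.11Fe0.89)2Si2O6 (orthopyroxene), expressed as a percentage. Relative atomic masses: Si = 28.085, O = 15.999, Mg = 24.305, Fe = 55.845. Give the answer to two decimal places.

38.69 mass %

Formula mass = 0.22*24.305 + 1.78*55.845 + 2*28.085 + 6*15.999 = 256.915 g/mol, of which 99.404 g is Fe.
So Fe makes up 99.404/256.915 = 0.3869 of the mass, i.e. 38.69%.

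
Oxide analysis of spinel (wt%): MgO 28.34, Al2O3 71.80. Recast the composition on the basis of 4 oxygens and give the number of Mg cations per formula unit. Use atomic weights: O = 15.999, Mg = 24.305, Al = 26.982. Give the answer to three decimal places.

0.999 Mg apfu

MgO: 28.34/40.304 = 0.70316 mol → 0.70316 mol Mg, 0.70316 mol O.
Al2O3: 71.80/101.961 = 0.70419 mol → 1.40838 mol Al, 2.11257 mol O.
Total oxygen = 2.81573 mol. Normalization factor = 4/2.81573 = 1.42059.
Mg per 4 O = 0.70316 × 1.42059 = 0.999.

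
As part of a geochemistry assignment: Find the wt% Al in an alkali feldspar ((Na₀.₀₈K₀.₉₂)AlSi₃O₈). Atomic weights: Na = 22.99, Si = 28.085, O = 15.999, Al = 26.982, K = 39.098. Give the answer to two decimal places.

9.74 weight percent

Formula mass = 0.08·22.99 + 0.92·39.098 + 1·26.982 + 3·28.085 + 8·15.999 = 277.038 g/mol, of which 26.982 g is Al.
So Al makes up 26.982/277.038 = 0.0974 of the mass, i.e. 9.74%.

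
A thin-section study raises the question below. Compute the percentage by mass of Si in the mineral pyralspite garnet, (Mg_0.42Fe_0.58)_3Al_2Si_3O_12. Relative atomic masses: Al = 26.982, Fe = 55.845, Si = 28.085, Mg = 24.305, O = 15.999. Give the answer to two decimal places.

Formula mass = 1.26*24.305 + 1.74*55.845 + 2*26.982 + 3*28.085 + 12*15.999 = 458.002 g/mol, of which 84.255 g is Si.
So Si makes up 84.255/458.002 = 0.1840 of the mass, i.e. 18.40%.

18.40 weight percent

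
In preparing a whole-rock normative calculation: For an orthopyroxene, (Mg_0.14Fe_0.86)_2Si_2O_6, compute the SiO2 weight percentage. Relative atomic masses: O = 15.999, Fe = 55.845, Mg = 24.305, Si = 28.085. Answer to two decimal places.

Formula mass = 255.023 g/mol.
2 Si → 2.0000 mol SiO2 per formula unit; M(SiO2) = 60.083, so SiO2 mass = 120.166 g.
120.166/255.023 × 100 = 47.12 wt%.

47.12 wt%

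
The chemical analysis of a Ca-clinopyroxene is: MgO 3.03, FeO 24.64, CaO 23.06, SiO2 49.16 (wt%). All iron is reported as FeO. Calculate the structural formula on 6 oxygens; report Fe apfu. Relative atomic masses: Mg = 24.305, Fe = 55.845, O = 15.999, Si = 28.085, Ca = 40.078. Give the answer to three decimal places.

MgO: 3.03/40.304 = 0.07518 mol → 0.07518 mol Mg, 0.07518 mol O.
FeO: 24.64/71.844 = 0.34297 mol → 0.34297 mol Fe, 0.34297 mol O.
CaO: 23.06/56.077 = 0.41122 mol → 0.41122 mol Ca, 0.41122 mol O.
SiO2: 49.16/60.083 = 0.81820 mol → 0.81820 mol Si, 1.63640 mol O.
Total oxygen = 2.46577 mol. Normalization factor = 6/2.46577 = 2.43332.
Fe per 6 O = 0.34297 × 2.43332 = 0.835.

0.835 Fe apfu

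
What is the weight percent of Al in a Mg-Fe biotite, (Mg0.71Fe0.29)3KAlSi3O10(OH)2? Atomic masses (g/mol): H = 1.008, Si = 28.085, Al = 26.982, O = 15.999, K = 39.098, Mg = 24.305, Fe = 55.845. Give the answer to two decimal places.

M((Mg0.71Fe0.29)3KAlSi3O10(OH)2) = 444.694 g/mol.
Al contributes 1 × 26.982 = 26.982 g per mole.
26.982/444.694 = 0.0607 → 6.07%.

6.07 weight percent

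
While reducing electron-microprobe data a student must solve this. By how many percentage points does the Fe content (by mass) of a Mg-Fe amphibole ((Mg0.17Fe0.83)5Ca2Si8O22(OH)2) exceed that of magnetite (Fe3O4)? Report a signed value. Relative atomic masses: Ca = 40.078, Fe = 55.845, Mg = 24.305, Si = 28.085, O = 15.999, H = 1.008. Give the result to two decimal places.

Fe in (Mg0.17Fe0.83)5Ca2Si8O22(OH)2: molar mass 943.244 g/mol; 4.15×55.845 = 231.757 g → 24.57 wt%.
Fe in Fe3O4: molar mass 231.531 g/mol; 3×55.845 = 167.535 g → 72.36 wt%.
Difference = 24.57 − 72.36 = -47.79 percentage points.

-47.79 percentage points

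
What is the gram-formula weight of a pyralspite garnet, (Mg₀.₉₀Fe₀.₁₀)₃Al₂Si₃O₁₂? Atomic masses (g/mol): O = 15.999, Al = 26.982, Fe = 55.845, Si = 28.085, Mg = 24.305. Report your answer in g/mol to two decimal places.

412.58 g/mol

M = 2.70×24.305 + 0.30×55.845 + 2×26.982 + 3×28.085 + 12×15.999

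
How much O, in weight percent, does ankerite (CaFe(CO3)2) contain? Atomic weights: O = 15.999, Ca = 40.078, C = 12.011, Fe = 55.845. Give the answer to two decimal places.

44.45 weight percent

Formula mass = 1·40.078 + 1·55.845 + 2·12.011 + 6·15.999 = 215.939 g/mol, of which 95.994 g is O.
So O makes up 95.994/215.939 = 0.4445 of the mass, i.e. 44.45%.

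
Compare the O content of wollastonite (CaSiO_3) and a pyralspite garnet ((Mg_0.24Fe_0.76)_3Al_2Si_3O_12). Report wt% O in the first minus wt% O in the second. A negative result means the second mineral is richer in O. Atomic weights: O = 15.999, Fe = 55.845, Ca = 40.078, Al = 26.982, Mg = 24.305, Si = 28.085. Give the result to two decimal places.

0.90 percentage points

O in CaSiO_3: molar mass 116.160 g/mol; 3×15.999 = 47.997 g → 41.32 wt%.
O in (Mg_0.24Fe_0.76)_3Al_2Si_3O_12: molar mass 475.033 g/mol; 12×15.999 = 191.988 g → 40.42 wt%.
Difference = 41.32 − 40.42 = 0.90 percentage points.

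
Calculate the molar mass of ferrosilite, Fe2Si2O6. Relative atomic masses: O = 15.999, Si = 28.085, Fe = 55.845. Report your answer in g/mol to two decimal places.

M = 2*55.845 + 2*28.085 + 6*15.999

263.85 g/mol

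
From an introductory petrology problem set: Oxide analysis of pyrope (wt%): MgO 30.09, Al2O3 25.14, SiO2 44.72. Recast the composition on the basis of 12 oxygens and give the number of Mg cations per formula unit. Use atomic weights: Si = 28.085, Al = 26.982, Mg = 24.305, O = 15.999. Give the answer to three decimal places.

3.012 Mg apfu

30.09 wt% MgO ÷ 40.304 g/mol = 0.74658 mol, giving 0.74658 Mg and 0.74658 O.
25.14 wt% Al2O3 ÷ 101.961 g/mol = 0.24656 mol, giving 0.49312 Al and 0.73968 O.
44.72 wt% SiO2 ÷ 60.083 g/mol = 0.74430 mol, giving 0.74430 Si and 1.48860 O.
Oxygen sums to 2.97486; scaling by 12/2.97486 = 4.03380 puts the formula on 12 O.
Mg: 0.74658 × 4.03380 = 3.012 atoms per formula unit.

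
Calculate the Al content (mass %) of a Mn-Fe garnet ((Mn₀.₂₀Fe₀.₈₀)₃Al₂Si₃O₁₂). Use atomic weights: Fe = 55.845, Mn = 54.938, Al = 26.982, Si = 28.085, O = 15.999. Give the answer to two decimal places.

10.85 mass %

Molar mass of (Mn₀.₂₀Fe₀.₈₀)₃Al₂Si₃O₁₂: 0.60*54.938 + 2.40*55.845 + 2*26.982 + 3*28.085 + 12*15.999 = 497.198 g/mol.
Mass of Al per formula unit: 2 × 26.982 = 53.964 g.
Weight fraction Al = 53.964 / 497.198 = 0.1085.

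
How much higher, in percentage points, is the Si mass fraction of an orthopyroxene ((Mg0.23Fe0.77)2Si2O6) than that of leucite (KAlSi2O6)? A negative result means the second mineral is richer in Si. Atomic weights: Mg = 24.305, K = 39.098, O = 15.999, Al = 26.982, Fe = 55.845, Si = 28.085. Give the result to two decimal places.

-3.21 percentage points

M((Mg0.23Fe0.77)2Si2O6) = 249.346 g/mol, so wt% Si = 56.170/249.346 × 100 = 22.53%.
M(KAlSi2O6) = 218.244 g/mol, so wt% Si = 56.170/218.244 × 100 = 25.74%.
22.53 − 25.74 = -3.21 pp.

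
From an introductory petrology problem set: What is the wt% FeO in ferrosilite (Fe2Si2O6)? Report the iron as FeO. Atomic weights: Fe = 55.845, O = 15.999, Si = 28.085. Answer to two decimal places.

Formula mass = 263.854 g/mol.
2 Fe → 2.0000 mol FeO per formula unit; M(FeO) = 71.844, so FeO mass = 143.688 g.
143.688/263.854 × 100 = 54.46 wt%.

54.46 wt%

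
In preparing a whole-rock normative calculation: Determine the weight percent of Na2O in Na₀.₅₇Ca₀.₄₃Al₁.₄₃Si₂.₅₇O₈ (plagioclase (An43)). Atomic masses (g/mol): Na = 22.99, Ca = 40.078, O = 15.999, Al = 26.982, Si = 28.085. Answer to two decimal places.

6.56 wt%

Molar mass of Na₀.₅₇Ca₀.₄₃Al₁.₄₃Si₂.₅₇O₈ = 0.57·22.99 + 0.43·40.078 + 1.43·26.982 + 2.57·28.085 + 8·15.999 = 269.093 g/mol.
Each formula unit contains 0.57 Na, equivalent to 0.57/2 = 0.2850 mol Na2O.
M(Na2O) = 2×22.99 + 1×15.999 = 61.979 g/mol.
Mass of Na2O per formula unit = 0.2850 × 61.979 = 17.664 g.
Na2O wt% = 17.664 / 269.093 × 100 = 6.56%.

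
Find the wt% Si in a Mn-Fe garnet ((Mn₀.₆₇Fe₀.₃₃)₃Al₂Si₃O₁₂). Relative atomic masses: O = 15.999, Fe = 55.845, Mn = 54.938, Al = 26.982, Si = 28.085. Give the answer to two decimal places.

Molar mass of (Mn₀.₆₇Fe₀.₃₃)₃Al₂Si₃O₁₂: 2.01·54.938 + 0.99·55.845 + 2·26.982 + 3·28.085 + 12·15.999 = 495.919 g/mol.
Mass of Si per formula unit: 3 × 28.085 = 84.255 g.
Weight fraction Si = 84.255 / 495.919 = 0.1699.

16.99 weight percent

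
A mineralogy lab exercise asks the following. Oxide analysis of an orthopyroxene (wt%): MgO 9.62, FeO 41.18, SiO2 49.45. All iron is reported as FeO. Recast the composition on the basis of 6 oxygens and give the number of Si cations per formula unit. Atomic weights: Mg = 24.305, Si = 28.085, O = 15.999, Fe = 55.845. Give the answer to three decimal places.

9.62 wt% MgO ÷ 40.304 g/mol = 0.23869 mol, giving 0.23869 Mg and 0.23869 O.
41.18 wt% FeO ÷ 71.844 g/mol = 0.57319 mol, giving 0.57319 Fe and 0.57319 O.
49.45 wt% SiO2 ÷ 60.083 g/mol = 0.82303 mol, giving 0.82303 Si and 1.64606 O.
Oxygen sums to 2.45794; scaling by 6/2.45794 = 2.44107 puts the formula on 6 O.
Si: 0.82303 × 2.44107 = 2.009 atoms per formula unit.

2.009 Si apfu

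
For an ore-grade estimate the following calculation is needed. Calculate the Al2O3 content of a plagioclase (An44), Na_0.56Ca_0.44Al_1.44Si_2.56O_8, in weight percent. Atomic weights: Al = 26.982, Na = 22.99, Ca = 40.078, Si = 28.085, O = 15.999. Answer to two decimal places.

M(Na_0.56Ca_0.44Al_1.44Si_2.56O_8) = 269.252 g/mol; M(Al2O3) = 101.961 g/mol.
Moles Al2O3 per formula unit = 1.44 Al ÷ 2 = 0.7200.
Al2O3 fraction = (0.7200 × 101.961) / 269.252 = 73.412/269.252 = 0.2727.

27.27 wt%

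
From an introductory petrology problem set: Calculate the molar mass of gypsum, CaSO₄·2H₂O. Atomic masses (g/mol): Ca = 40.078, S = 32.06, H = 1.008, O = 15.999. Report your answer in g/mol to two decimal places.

172.16 g/mol

The formula mass is the sum 1·40.078 + 1·32.06 + 6·15.999 + 4·1.008.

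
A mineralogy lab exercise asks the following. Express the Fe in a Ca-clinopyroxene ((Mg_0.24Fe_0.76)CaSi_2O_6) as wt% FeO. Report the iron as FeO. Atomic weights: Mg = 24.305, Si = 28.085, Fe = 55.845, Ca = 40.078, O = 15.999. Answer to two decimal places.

Molar mass of (Mg_0.24Fe_0.76)CaSi_2O_6 = 0.24×24.305 + 0.76×55.845 + 1×40.078 + 2×28.085 + 6×15.999 = 240.517 g/mol.
Each formula unit contains 0.76 Fe, equivalent to 0.76/1 = 0.7600 mol FeO.
M(FeO) = 1×55.845 + 1×15.999 = 71.844 g/mol.
Mass of FeO per formula unit = 0.7600 × 71.844 = 54.601 g.
FeO wt% = 54.601 / 240.517 × 100 = 22.70%.

22.70 wt%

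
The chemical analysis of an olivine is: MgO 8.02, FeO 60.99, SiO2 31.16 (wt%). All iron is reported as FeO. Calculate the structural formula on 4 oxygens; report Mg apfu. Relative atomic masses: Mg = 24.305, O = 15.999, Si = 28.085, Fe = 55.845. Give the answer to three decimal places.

0.382 Mg apfu

8.02 wt% MgO ÷ 40.304 g/mol = 0.19899 mol, giving 0.19899 Mg and 0.19899 O.
60.99 wt% FeO ÷ 71.844 g/mol = 0.84892 mol, giving 0.84892 Fe and 0.84892 O.
31.16 wt% SiO2 ÷ 60.083 g/mol = 0.51862 mol, giving 0.51862 Si and 1.03724 O.
Oxygen sums to 2.08515; scaling by 4/2.08515 = 1.91833 puts the formula on 4 O.
Mg: 0.19899 × 1.91833 = 0.382 atoms per formula unit.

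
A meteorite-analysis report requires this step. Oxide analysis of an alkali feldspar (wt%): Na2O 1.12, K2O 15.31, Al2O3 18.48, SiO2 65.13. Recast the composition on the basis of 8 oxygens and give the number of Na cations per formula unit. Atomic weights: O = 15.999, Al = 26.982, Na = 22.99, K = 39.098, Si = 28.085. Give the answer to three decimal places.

1.12 wt% Na2O ÷ 61.979 g/mol = 0.01807 mol, giving 0.03614 Na and 0.01807 O.
15.31 wt% K2O ÷ 94.195 g/mol = 0.16254 mol, giving 0.32508 K and 0.16254 O.
18.48 wt% Al2O3 ÷ 101.961 g/mol = 0.18125 mol, giving 0.36250 Al and 0.54375 O.
65.13 wt% SiO2 ÷ 60.083 g/mol = 1.08400 mol, giving 1.08400 Si and 2.16800 O.
Oxygen sums to 2.89236; scaling by 8/2.89236 = 2.76591 puts the formula on 8 O.
Na: 0.03614 × 2.76591 = 0.100 atoms per formula unit.

0.100 Na apfu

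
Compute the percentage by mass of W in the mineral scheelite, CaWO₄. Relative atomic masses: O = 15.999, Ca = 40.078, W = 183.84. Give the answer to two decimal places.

Molar mass of CaWO₄: 1×40.078 + 1×183.84 + 4×15.999 = 287.914 g/mol.
Mass of W per formula unit: 1 × 183.84 = 183.840 g.
Weight fraction W = 183.840 / 287.914 = 0.6385.

63.85 weight percent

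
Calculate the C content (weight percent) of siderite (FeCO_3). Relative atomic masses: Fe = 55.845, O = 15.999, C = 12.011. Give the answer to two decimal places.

10.37 weight percent

Molar mass of FeCO_3: 1*55.845 + 1*12.011 + 3*15.999 = 115.853 g/mol.
Mass of C per formula unit: 1 × 12.011 = 12.011 g.
Weight fraction C = 12.011 / 115.853 = 0.1037.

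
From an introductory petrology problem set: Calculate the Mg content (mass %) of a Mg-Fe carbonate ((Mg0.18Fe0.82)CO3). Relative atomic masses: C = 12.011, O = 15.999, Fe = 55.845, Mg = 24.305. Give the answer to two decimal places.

Molar mass of (Mg0.18Fe0.82)CO3: 0.18*24.305 + 0.82*55.845 + 1*12.011 + 3*15.999 = 110.176 g/mol.
Mass of Mg per formula unit: 0.18 × 24.305 = 4.375 g.
Weight fraction Mg = 4.375 / 110.176 = 0.0397.

3.97 mass %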